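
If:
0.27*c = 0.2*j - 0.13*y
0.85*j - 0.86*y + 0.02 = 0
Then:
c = 0.26797385620915*y - 0.0174291938997821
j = 1.01176470588235*y - 0.0235294117647059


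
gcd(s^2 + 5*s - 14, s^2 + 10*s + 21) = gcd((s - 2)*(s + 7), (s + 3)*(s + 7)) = s + 7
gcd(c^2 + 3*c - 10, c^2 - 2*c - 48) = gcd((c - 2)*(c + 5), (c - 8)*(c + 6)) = 1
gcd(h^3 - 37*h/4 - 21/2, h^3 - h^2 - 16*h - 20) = h + 2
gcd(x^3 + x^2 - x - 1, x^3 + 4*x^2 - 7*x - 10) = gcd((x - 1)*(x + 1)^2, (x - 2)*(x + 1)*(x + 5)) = x + 1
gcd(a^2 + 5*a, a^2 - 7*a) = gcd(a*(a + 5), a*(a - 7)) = a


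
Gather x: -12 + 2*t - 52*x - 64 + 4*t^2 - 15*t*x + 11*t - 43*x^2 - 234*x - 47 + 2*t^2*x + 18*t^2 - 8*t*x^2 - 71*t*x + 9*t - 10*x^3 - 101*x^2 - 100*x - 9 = 22*t^2 + 22*t - 10*x^3 + x^2*(-8*t - 144) + x*(2*t^2 - 86*t - 386) - 132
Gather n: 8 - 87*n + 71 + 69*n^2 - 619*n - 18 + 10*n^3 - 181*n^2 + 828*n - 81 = 10*n^3 - 112*n^2 + 122*n - 20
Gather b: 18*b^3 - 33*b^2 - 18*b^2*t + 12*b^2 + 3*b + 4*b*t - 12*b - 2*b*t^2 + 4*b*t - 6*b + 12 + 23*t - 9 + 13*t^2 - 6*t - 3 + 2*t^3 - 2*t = 18*b^3 + b^2*(-18*t - 21) + b*(-2*t^2 + 8*t - 15) + 2*t^3 + 13*t^2 + 15*t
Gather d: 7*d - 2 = 7*d - 2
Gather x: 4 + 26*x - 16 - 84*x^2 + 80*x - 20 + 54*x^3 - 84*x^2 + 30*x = 54*x^3 - 168*x^2 + 136*x - 32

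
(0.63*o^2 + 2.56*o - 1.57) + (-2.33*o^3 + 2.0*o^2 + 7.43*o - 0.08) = -2.33*o^3 + 2.63*o^2 + 9.99*o - 1.65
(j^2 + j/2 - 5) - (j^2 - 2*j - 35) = 5*j/2 + 30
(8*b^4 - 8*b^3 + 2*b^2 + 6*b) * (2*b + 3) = 16*b^5 + 8*b^4 - 20*b^3 + 18*b^2 + 18*b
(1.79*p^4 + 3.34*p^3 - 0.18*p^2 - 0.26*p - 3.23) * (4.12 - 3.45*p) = -6.1755*p^5 - 4.1482*p^4 + 14.3818*p^3 + 0.1554*p^2 + 10.0723*p - 13.3076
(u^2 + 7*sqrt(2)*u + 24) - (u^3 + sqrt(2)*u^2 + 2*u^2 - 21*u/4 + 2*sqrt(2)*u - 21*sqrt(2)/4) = -u^3 - sqrt(2)*u^2 - u^2 + 21*u/4 + 5*sqrt(2)*u + 21*sqrt(2)/4 + 24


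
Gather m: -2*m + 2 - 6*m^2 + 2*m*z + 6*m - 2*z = -6*m^2 + m*(2*z + 4) - 2*z + 2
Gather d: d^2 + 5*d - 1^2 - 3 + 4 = d^2 + 5*d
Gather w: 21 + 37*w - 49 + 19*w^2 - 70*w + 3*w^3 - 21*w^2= 3*w^3 - 2*w^2 - 33*w - 28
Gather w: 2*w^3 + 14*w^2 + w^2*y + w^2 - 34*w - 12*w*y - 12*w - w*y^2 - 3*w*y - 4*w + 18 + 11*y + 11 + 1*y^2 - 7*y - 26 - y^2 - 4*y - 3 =2*w^3 + w^2*(y + 15) + w*(-y^2 - 15*y - 50)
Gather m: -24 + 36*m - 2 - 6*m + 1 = 30*m - 25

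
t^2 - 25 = (t - 5)*(t + 5)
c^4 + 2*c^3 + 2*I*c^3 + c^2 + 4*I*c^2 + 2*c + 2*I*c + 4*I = (c + 2)*(c - I)*(c + I)*(c + 2*I)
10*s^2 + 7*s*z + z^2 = (2*s + z)*(5*s + z)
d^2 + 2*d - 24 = (d - 4)*(d + 6)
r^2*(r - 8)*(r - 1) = r^4 - 9*r^3 + 8*r^2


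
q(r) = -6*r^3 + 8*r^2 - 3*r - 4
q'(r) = -18*r^2 + 16*r - 3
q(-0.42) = -0.88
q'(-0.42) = -12.90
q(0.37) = -4.32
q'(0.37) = 0.46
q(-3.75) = 436.16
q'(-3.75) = -316.12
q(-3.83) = 461.93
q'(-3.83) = -328.32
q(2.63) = -65.70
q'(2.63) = -85.42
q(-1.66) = 50.47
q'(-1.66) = -79.16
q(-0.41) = -1.01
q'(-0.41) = -12.59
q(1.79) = -18.15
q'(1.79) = -32.03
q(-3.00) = 239.00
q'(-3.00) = -213.00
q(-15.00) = 22091.00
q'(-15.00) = -4293.00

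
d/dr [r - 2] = 1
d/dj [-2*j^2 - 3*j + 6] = -4*j - 3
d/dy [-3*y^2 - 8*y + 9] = -6*y - 8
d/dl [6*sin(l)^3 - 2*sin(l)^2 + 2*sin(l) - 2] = 2*(9*sin(l)^2 - 2*sin(l) + 1)*cos(l)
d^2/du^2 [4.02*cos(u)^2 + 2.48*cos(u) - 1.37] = -2.48*cos(u) - 8.04*cos(2*u)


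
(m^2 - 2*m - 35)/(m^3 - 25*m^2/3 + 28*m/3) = 3*(m + 5)/(m*(3*m - 4))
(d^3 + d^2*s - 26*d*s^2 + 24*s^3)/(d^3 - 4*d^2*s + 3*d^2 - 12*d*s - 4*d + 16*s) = (d^2 + 5*d*s - 6*s^2)/(d^2 + 3*d - 4)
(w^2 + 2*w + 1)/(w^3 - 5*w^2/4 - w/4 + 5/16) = 16*(w^2 + 2*w + 1)/(16*w^3 - 20*w^2 - 4*w + 5)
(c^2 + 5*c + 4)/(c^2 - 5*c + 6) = (c^2 + 5*c + 4)/(c^2 - 5*c + 6)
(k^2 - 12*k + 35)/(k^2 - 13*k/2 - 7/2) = 2*(k - 5)/(2*k + 1)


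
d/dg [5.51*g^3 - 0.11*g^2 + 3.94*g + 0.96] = 16.53*g^2 - 0.22*g + 3.94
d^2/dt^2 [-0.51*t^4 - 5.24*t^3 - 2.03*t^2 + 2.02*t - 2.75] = -6.12*t^2 - 31.44*t - 4.06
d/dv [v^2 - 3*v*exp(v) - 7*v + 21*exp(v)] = -3*v*exp(v) + 2*v + 18*exp(v) - 7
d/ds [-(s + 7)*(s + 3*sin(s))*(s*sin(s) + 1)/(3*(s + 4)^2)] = (-(s + 4)*((s + 7)*(s + 3*sin(s))*(s*cos(s) + sin(s)) + (s + 7)*(s*sin(s) + 1)*(3*cos(s) + 1) + (s + 3*sin(s))*(s*sin(s) + 1)) + 2*(s + 7)*(s + 3*sin(s))*(s*sin(s) + 1))/(3*(s + 4)^3)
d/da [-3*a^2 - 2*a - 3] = -6*a - 2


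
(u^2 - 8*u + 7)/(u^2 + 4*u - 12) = (u^2 - 8*u + 7)/(u^2 + 4*u - 12)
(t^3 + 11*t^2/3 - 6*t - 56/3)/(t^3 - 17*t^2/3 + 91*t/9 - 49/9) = 3*(t^2 + 6*t + 8)/(3*t^2 - 10*t + 7)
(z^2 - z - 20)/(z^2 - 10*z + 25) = (z + 4)/(z - 5)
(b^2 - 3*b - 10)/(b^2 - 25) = (b + 2)/(b + 5)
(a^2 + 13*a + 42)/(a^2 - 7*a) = (a^2 + 13*a + 42)/(a*(a - 7))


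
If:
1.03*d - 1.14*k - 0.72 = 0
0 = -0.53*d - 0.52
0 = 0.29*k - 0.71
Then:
No Solution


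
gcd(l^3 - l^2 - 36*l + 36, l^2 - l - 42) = l + 6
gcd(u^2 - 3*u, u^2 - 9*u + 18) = u - 3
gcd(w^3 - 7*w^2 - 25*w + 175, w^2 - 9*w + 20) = w - 5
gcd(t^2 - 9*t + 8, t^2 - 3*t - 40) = t - 8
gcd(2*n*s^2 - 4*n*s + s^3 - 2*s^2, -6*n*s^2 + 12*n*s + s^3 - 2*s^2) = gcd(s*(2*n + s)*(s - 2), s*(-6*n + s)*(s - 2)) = s^2 - 2*s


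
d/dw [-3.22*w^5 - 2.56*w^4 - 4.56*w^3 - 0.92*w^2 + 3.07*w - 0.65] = -16.1*w^4 - 10.24*w^3 - 13.68*w^2 - 1.84*w + 3.07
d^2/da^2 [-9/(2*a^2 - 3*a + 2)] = 18*(4*a^2 - 6*a - (4*a - 3)^2 + 4)/(2*a^2 - 3*a + 2)^3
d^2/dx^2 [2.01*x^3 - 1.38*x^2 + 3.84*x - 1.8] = 12.06*x - 2.76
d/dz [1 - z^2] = -2*z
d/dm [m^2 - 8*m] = 2*m - 8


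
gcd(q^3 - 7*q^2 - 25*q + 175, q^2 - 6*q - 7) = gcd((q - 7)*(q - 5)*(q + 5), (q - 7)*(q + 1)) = q - 7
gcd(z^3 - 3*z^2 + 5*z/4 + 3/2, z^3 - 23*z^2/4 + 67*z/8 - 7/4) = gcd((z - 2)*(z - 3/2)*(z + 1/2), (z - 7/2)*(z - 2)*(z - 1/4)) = z - 2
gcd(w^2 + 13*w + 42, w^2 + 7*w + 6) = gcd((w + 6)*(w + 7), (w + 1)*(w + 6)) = w + 6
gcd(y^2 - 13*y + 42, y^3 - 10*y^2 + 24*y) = y - 6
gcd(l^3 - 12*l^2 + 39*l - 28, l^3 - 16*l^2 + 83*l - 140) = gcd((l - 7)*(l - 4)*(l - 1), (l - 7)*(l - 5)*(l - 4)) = l^2 - 11*l + 28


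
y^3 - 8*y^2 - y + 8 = (y - 8)*(y - 1)*(y + 1)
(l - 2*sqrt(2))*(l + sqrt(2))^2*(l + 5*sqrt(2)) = l^4 + 5*sqrt(2)*l^3 - 6*l^2 - 34*sqrt(2)*l - 40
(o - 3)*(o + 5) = o^2 + 2*o - 15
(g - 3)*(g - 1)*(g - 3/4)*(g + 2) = g^4 - 11*g^3/4 - 7*g^2/2 + 39*g/4 - 9/2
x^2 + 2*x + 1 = (x + 1)^2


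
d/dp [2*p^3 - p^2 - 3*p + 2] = 6*p^2 - 2*p - 3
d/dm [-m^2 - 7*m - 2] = -2*m - 7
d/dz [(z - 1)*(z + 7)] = 2*z + 6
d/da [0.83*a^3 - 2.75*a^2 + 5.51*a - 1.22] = 2.49*a^2 - 5.5*a + 5.51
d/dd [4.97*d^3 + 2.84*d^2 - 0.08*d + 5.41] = 14.91*d^2 + 5.68*d - 0.08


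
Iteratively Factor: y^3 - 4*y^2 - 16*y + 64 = (y - 4)*(y^2 - 16) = (y - 4)^2*(y + 4)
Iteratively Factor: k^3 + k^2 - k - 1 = (k - 1)*(k^2 + 2*k + 1) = (k - 1)*(k + 1)*(k + 1)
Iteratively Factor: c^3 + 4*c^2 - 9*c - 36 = (c + 4)*(c^2 - 9) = (c + 3)*(c + 4)*(c - 3)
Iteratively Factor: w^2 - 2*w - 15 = (w + 3)*(w - 5)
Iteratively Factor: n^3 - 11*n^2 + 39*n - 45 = (n - 3)*(n^2 - 8*n + 15) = (n - 3)^2*(n - 5)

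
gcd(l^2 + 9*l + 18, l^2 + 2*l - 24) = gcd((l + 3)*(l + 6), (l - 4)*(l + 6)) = l + 6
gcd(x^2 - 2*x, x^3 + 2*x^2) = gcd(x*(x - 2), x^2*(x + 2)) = x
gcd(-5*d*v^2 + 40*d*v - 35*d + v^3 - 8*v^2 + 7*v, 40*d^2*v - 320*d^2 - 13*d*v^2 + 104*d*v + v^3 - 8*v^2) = -5*d + v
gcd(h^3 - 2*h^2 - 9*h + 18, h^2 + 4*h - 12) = h - 2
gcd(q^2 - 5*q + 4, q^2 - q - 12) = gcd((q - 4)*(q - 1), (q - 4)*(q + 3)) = q - 4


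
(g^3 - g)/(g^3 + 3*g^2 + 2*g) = (g - 1)/(g + 2)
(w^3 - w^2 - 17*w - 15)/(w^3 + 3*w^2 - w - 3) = (w - 5)/(w - 1)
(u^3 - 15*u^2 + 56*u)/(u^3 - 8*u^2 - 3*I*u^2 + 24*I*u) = (u - 7)/(u - 3*I)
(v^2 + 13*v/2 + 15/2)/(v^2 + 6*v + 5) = (v + 3/2)/(v + 1)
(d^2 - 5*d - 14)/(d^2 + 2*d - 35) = (d^2 - 5*d - 14)/(d^2 + 2*d - 35)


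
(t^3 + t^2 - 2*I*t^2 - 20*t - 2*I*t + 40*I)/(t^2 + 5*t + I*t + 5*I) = (t^2 - 2*t*(2 + I) + 8*I)/(t + I)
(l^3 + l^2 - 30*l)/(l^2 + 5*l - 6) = l*(l - 5)/(l - 1)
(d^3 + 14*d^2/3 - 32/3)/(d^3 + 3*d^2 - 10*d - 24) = (d - 4/3)/(d - 3)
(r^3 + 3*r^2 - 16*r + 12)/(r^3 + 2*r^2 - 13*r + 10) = (r + 6)/(r + 5)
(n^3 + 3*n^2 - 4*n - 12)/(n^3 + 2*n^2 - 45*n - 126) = (n^2 - 4)/(n^2 - n - 42)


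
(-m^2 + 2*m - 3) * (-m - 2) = m^3 - m + 6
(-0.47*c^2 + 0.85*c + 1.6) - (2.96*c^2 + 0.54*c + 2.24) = -3.43*c^2 + 0.31*c - 0.64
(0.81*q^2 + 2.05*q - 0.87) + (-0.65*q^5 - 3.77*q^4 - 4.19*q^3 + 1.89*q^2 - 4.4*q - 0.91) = -0.65*q^5 - 3.77*q^4 - 4.19*q^3 + 2.7*q^2 - 2.35*q - 1.78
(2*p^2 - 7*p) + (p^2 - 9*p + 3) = 3*p^2 - 16*p + 3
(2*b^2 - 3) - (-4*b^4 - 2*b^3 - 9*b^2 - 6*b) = 4*b^4 + 2*b^3 + 11*b^2 + 6*b - 3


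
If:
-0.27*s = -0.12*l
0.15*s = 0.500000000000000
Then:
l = 7.50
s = 3.33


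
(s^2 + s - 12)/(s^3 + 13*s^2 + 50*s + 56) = (s - 3)/(s^2 + 9*s + 14)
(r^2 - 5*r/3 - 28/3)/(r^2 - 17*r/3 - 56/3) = (r - 4)/(r - 8)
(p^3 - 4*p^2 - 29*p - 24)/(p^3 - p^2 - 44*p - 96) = (p + 1)/(p + 4)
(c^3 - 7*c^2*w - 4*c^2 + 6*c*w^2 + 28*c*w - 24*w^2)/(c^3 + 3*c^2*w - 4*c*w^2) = (c^2 - 6*c*w - 4*c + 24*w)/(c*(c + 4*w))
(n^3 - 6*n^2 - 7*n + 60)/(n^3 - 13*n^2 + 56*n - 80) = (n + 3)/(n - 4)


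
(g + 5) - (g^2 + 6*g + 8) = -g^2 - 5*g - 3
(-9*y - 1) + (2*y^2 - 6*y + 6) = 2*y^2 - 15*y + 5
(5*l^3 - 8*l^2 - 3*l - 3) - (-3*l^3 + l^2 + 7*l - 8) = 8*l^3 - 9*l^2 - 10*l + 5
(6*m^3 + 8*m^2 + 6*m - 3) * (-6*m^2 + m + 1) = -36*m^5 - 42*m^4 - 22*m^3 + 32*m^2 + 3*m - 3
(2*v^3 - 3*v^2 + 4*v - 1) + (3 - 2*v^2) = 2*v^3 - 5*v^2 + 4*v + 2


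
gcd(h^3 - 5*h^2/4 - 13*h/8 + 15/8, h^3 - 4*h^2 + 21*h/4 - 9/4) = h^2 - 5*h/2 + 3/2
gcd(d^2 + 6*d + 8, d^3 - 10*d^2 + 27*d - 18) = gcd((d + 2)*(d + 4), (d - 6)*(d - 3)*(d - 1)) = 1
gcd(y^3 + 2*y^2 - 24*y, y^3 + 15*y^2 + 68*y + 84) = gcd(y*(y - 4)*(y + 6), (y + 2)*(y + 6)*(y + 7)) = y + 6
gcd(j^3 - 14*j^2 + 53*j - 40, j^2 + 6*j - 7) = j - 1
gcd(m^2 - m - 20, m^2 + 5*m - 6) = 1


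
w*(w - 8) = w^2 - 8*w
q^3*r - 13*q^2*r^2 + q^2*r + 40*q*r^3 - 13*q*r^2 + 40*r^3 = (q - 8*r)*(q - 5*r)*(q*r + r)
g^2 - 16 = (g - 4)*(g + 4)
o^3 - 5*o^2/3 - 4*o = o*(o - 3)*(o + 4/3)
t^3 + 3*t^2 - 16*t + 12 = (t - 2)*(t - 1)*(t + 6)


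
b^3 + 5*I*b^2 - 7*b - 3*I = (b + I)^2*(b + 3*I)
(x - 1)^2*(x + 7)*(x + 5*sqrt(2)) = x^4 + 5*x^3 + 5*sqrt(2)*x^3 - 13*x^2 + 25*sqrt(2)*x^2 - 65*sqrt(2)*x + 7*x + 35*sqrt(2)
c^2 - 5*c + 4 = (c - 4)*(c - 1)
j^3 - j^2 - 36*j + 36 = (j - 6)*(j - 1)*(j + 6)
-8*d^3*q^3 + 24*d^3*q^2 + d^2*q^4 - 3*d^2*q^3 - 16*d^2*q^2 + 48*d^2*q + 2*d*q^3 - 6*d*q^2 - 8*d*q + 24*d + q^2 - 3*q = (-8*d + q)*(q - 3)*(d*q + 1)^2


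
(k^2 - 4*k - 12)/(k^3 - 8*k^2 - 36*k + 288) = (k + 2)/(k^2 - 2*k - 48)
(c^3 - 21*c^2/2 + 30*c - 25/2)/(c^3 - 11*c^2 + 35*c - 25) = (c - 1/2)/(c - 1)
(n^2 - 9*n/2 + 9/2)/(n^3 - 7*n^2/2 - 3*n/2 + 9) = (2*n - 3)/(2*n^2 - n - 6)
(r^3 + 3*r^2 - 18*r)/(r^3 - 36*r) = (r - 3)/(r - 6)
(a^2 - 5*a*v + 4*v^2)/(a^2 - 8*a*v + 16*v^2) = (-a + v)/(-a + 4*v)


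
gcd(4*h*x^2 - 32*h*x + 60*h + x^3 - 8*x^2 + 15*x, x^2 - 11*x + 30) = x - 5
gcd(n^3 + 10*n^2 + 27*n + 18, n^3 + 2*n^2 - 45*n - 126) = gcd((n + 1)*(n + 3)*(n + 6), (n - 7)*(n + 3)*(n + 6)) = n^2 + 9*n + 18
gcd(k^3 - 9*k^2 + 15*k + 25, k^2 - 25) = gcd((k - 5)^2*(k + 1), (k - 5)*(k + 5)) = k - 5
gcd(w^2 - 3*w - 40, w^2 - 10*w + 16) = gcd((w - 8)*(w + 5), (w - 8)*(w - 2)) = w - 8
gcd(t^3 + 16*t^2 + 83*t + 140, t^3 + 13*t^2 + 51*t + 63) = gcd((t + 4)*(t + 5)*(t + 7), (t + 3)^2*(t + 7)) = t + 7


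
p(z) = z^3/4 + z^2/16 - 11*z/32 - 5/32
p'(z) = 3*z^2/4 + z/8 - 11/32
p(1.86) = 1.03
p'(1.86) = 2.48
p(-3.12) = -6.07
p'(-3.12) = 6.57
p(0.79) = -0.27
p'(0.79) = 0.22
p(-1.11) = -0.04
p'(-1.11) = 0.44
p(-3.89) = -12.59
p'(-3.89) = 10.52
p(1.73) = 0.73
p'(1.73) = 2.12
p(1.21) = -0.04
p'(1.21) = 0.91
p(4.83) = 27.81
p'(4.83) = 17.76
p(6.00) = 54.03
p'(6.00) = 27.41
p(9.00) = 184.06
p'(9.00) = 61.53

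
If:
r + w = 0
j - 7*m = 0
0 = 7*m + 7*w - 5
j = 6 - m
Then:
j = 21/4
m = 3/4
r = 1/28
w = -1/28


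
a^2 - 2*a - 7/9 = (a - 7/3)*(a + 1/3)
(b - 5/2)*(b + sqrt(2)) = b^2 - 5*b/2 + sqrt(2)*b - 5*sqrt(2)/2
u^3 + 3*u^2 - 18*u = u*(u - 3)*(u + 6)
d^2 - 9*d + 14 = (d - 7)*(d - 2)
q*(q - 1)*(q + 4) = q^3 + 3*q^2 - 4*q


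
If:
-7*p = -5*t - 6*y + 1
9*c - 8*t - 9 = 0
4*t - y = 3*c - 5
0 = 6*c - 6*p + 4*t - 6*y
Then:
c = -41/103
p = -139/103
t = -162/103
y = -10/103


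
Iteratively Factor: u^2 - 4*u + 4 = (u - 2)*(u - 2)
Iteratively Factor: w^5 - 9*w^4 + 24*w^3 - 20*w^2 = (w)*(w^4 - 9*w^3 + 24*w^2 - 20*w) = w*(w - 2)*(w^3 - 7*w^2 + 10*w) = w*(w - 2)^2*(w^2 - 5*w) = w*(w - 5)*(w - 2)^2*(w)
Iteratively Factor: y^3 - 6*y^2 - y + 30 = (y - 3)*(y^2 - 3*y - 10) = (y - 5)*(y - 3)*(y + 2)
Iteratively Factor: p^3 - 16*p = (p - 4)*(p^2 + 4*p) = (p - 4)*(p + 4)*(p)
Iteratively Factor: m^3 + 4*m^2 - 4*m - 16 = (m + 4)*(m^2 - 4) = (m + 2)*(m + 4)*(m - 2)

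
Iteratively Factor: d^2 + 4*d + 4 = (d + 2)*(d + 2)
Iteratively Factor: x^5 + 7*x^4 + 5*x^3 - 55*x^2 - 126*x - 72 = (x + 3)*(x^4 + 4*x^3 - 7*x^2 - 34*x - 24) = (x - 3)*(x + 3)*(x^3 + 7*x^2 + 14*x + 8) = (x - 3)*(x + 1)*(x + 3)*(x^2 + 6*x + 8) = (x - 3)*(x + 1)*(x + 2)*(x + 3)*(x + 4)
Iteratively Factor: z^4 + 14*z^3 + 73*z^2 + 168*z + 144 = (z + 3)*(z^3 + 11*z^2 + 40*z + 48) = (z + 3)*(z + 4)*(z^2 + 7*z + 12) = (z + 3)^2*(z + 4)*(z + 4)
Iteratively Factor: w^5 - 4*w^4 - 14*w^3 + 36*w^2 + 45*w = (w + 1)*(w^4 - 5*w^3 - 9*w^2 + 45*w) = (w + 1)*(w + 3)*(w^3 - 8*w^2 + 15*w) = (w - 5)*(w + 1)*(w + 3)*(w^2 - 3*w) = w*(w - 5)*(w + 1)*(w + 3)*(w - 3)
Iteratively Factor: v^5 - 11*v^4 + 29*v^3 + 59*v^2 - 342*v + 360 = (v - 2)*(v^4 - 9*v^3 + 11*v^2 + 81*v - 180) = (v - 2)*(v + 3)*(v^3 - 12*v^2 + 47*v - 60) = (v - 4)*(v - 2)*(v + 3)*(v^2 - 8*v + 15) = (v - 4)*(v - 3)*(v - 2)*(v + 3)*(v - 5)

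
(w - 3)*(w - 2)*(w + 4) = w^3 - w^2 - 14*w + 24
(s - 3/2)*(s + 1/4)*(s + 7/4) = s^3 + s^2/2 - 41*s/16 - 21/32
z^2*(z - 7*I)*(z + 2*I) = z^4 - 5*I*z^3 + 14*z^2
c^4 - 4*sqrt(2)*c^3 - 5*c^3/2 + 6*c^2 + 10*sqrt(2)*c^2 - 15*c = c*(c - 5/2)*(c - 3*sqrt(2))*(c - sqrt(2))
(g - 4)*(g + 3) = g^2 - g - 12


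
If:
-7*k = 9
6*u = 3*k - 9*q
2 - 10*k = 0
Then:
No Solution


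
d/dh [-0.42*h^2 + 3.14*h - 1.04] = 3.14 - 0.84*h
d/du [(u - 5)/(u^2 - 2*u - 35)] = (u^2 - 2*u - 2*(u - 5)*(u - 1) - 35)/(-u^2 + 2*u + 35)^2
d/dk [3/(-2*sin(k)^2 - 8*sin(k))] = 3*(sin(k) + 2)*cos(k)/((sin(k) + 4)^2*sin(k)^2)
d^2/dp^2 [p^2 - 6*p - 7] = 2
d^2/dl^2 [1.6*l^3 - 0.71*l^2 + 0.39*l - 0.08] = 9.6*l - 1.42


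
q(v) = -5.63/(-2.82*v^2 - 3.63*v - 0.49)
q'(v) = -5.63*(5.64*v + 3.63)/(-2.82*v^2 - 3.63*v - 0.49)^2 = (-31.7532*v - 20.4369)/(2.82*v^2 + 3.63*v + 0.49)^2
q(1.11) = 0.70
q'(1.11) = -0.87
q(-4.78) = 0.12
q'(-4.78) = 0.06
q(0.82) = 1.05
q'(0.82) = -1.62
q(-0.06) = 19.94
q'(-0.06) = -232.45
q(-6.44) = 0.06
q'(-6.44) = 0.02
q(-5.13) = 0.10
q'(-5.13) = 0.05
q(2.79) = 0.17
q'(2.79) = -0.10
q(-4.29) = 0.15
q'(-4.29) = 0.09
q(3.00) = 0.15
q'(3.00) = -0.09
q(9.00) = 0.02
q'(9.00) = -0.00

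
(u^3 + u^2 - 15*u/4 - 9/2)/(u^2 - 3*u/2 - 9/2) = (u^2 - u/2 - 3)/(u - 3)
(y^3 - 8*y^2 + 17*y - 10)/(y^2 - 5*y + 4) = (y^2 - 7*y + 10)/(y - 4)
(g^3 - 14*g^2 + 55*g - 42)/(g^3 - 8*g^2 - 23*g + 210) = (g - 1)/(g + 5)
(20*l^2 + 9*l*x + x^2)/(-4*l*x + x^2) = (20*l^2 + 9*l*x + x^2)/(x*(-4*l + x))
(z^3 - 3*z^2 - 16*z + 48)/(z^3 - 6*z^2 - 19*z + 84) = (z - 4)/(z - 7)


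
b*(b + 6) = b^2 + 6*b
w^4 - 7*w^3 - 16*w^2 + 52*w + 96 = (w - 8)*(w - 3)*(w + 2)^2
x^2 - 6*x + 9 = (x - 3)^2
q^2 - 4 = (q - 2)*(q + 2)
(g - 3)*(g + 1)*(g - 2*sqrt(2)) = g^3 - 2*sqrt(2)*g^2 - 2*g^2 - 3*g + 4*sqrt(2)*g + 6*sqrt(2)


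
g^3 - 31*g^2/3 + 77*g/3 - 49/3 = (g - 7)*(g - 7/3)*(g - 1)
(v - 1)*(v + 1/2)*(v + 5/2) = v^3 + 2*v^2 - 7*v/4 - 5/4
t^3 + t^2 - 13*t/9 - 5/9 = (t - 1)*(t + 1/3)*(t + 5/3)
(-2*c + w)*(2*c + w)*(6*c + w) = -24*c^3 - 4*c^2*w + 6*c*w^2 + w^3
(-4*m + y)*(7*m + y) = -28*m^2 + 3*m*y + y^2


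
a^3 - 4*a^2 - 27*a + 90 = (a - 6)*(a - 3)*(a + 5)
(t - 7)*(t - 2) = t^2 - 9*t + 14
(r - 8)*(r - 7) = r^2 - 15*r + 56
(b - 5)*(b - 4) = b^2 - 9*b + 20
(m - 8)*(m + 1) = m^2 - 7*m - 8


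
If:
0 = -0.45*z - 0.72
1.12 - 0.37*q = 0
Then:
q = 3.03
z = -1.60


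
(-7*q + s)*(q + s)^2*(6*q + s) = -42*q^4 - 85*q^3*s - 43*q^2*s^2 + q*s^3 + s^4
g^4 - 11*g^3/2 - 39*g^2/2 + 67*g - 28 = (g - 7)*(g - 2)*(g - 1/2)*(g + 4)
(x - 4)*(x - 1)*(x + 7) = x^3 + 2*x^2 - 31*x + 28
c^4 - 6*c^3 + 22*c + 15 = (c - 5)*(c - 3)*(c + 1)^2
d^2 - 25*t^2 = (d - 5*t)*(d + 5*t)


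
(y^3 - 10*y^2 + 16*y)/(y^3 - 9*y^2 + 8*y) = (y - 2)/(y - 1)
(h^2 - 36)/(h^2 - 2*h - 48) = (h - 6)/(h - 8)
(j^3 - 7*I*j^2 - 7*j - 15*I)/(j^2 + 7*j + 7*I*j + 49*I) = (j^3 - 7*I*j^2 - 7*j - 15*I)/(j^2 + 7*j*(1 + I) + 49*I)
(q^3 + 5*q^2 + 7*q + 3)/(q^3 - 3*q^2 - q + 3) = (q^2 + 4*q + 3)/(q^2 - 4*q + 3)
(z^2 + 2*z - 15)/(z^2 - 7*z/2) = 2*(z^2 + 2*z - 15)/(z*(2*z - 7))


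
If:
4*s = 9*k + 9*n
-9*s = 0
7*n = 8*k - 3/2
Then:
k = 1/10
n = -1/10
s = 0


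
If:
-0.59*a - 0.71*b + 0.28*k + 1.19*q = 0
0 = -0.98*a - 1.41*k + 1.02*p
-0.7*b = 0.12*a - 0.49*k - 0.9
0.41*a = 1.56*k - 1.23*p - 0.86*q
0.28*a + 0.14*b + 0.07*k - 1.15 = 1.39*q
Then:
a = 6.99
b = -33.24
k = -47.61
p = -59.11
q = -5.17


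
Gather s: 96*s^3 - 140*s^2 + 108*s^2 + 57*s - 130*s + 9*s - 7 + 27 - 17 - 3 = 96*s^3 - 32*s^2 - 64*s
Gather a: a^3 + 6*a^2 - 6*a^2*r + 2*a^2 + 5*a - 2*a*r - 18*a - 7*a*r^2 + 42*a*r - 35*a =a^3 + a^2*(8 - 6*r) + a*(-7*r^2 + 40*r - 48)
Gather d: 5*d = 5*d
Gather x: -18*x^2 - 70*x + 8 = -18*x^2 - 70*x + 8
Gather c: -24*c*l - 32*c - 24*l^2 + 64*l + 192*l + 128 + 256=c*(-24*l - 32) - 24*l^2 + 256*l + 384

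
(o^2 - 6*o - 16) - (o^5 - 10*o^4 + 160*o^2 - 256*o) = -o^5 + 10*o^4 - 159*o^2 + 250*o - 16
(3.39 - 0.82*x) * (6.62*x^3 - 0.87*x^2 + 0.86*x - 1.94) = -5.4284*x^4 + 23.1552*x^3 - 3.6545*x^2 + 4.5062*x - 6.5766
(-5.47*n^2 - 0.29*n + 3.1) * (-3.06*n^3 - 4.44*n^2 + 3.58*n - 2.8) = 16.7382*n^5 + 25.1742*n^4 - 27.781*n^3 + 0.513799999999998*n^2 + 11.91*n - 8.68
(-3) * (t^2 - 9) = 27 - 3*t^2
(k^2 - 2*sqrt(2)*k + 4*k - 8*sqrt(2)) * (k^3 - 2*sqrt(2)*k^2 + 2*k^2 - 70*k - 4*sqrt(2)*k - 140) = k^5 - 4*sqrt(2)*k^4 + 6*k^4 - 54*k^3 - 24*sqrt(2)*k^3 - 372*k^2 + 108*sqrt(2)*k^2 - 496*k + 840*sqrt(2)*k + 1120*sqrt(2)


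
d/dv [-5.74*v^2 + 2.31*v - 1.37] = 2.31 - 11.48*v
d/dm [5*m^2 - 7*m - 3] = 10*m - 7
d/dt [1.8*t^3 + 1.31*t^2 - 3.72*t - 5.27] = 5.4*t^2 + 2.62*t - 3.72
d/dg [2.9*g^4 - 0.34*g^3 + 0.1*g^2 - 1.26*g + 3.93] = 11.6*g^3 - 1.02*g^2 + 0.2*g - 1.26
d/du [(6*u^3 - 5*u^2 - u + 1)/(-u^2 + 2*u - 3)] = (-6*u^4 + 24*u^3 - 65*u^2 + 32*u + 1)/(u^4 - 4*u^3 + 10*u^2 - 12*u + 9)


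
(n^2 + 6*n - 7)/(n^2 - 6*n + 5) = (n + 7)/(n - 5)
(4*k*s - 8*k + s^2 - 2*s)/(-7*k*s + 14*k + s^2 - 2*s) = (4*k + s)/(-7*k + s)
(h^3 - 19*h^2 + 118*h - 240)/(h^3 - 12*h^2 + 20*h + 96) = (h - 5)/(h + 2)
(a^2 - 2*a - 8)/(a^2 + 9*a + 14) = (a - 4)/(a + 7)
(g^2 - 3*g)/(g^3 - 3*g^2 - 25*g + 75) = g/(g^2 - 25)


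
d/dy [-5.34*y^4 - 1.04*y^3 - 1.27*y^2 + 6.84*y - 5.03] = -21.36*y^3 - 3.12*y^2 - 2.54*y + 6.84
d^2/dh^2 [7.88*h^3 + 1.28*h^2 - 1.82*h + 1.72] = 47.28*h + 2.56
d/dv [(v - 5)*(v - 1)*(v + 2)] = 3*v^2 - 8*v - 7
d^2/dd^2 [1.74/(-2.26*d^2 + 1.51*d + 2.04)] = (-17.774448*d^2 + 11.875848*d + 1.74*(4.52*d - 1.51)*(9.04*d - 3.02) + 16.044192)/(-2.26*d^2 + 1.51*d + 2.04)^3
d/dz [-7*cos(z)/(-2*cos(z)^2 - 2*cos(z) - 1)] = 7*sin(z)*cos(2*z)/(2*cos(z) + cos(2*z) + 2)^2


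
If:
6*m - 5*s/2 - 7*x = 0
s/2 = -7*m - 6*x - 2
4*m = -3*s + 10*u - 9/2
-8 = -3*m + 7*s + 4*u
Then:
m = -2275/6809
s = -8526/6809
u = -1615/27236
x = 1095/6809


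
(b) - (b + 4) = -4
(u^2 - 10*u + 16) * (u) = u^3 - 10*u^2 + 16*u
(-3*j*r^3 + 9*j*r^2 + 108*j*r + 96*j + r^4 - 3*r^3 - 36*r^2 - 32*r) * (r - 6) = -3*j*r^4 + 27*j*r^3 + 54*j*r^2 - 552*j*r - 576*j + r^5 - 9*r^4 - 18*r^3 + 184*r^2 + 192*r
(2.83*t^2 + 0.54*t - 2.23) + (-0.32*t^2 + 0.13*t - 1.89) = 2.51*t^2 + 0.67*t - 4.12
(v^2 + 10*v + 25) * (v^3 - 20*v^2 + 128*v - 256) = v^5 - 10*v^4 - 47*v^3 + 524*v^2 + 640*v - 6400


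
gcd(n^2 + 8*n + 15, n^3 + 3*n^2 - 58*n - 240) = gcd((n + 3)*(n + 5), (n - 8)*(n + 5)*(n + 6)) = n + 5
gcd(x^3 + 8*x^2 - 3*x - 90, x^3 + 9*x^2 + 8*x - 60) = x^2 + 11*x + 30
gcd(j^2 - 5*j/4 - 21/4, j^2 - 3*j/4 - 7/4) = 1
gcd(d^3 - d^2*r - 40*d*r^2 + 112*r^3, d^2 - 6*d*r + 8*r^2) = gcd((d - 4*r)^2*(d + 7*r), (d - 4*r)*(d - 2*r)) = -d + 4*r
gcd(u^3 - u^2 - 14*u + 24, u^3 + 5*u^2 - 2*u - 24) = u^2 + 2*u - 8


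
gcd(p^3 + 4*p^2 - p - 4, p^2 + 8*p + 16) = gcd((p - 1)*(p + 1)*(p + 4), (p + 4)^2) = p + 4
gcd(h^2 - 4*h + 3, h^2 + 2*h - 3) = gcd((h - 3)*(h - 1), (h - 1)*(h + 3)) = h - 1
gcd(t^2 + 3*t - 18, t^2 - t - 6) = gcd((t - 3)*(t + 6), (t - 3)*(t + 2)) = t - 3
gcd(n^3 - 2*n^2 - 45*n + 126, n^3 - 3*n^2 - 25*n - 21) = 1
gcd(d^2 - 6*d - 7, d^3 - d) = d + 1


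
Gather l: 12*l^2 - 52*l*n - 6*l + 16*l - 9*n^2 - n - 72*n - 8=12*l^2 + l*(10 - 52*n) - 9*n^2 - 73*n - 8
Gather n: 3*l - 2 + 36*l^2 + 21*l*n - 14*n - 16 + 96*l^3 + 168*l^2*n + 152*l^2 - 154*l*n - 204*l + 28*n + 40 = 96*l^3 + 188*l^2 - 201*l + n*(168*l^2 - 133*l + 14) + 22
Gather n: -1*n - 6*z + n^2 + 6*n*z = n^2 + n*(6*z - 1) - 6*z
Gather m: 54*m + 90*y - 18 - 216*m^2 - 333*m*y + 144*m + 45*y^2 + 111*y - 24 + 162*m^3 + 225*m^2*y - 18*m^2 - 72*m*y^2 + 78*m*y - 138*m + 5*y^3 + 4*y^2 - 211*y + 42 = 162*m^3 + m^2*(225*y - 234) + m*(-72*y^2 - 255*y + 60) + 5*y^3 + 49*y^2 - 10*y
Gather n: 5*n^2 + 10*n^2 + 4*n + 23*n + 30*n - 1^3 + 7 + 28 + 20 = 15*n^2 + 57*n + 54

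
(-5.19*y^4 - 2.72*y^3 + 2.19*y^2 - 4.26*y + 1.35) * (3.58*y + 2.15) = -18.5802*y^5 - 20.8961*y^4 + 1.9922*y^3 - 10.5423*y^2 - 4.326*y + 2.9025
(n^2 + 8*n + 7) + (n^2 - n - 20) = 2*n^2 + 7*n - 13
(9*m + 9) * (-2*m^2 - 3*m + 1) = -18*m^3 - 45*m^2 - 18*m + 9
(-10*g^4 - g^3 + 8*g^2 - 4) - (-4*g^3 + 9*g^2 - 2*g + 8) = -10*g^4 + 3*g^3 - g^2 + 2*g - 12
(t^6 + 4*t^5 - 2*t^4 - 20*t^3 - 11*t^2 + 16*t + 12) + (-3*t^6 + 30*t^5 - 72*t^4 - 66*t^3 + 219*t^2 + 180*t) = -2*t^6 + 34*t^5 - 74*t^4 - 86*t^3 + 208*t^2 + 196*t + 12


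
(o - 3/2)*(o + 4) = o^2 + 5*o/2 - 6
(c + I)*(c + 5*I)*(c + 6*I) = c^3 + 12*I*c^2 - 41*c - 30*I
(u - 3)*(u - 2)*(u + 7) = u^3 + 2*u^2 - 29*u + 42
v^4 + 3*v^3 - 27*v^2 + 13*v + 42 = (v - 3)*(v - 2)*(v + 1)*(v + 7)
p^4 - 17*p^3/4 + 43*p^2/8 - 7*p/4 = p*(p - 2)*(p - 7/4)*(p - 1/2)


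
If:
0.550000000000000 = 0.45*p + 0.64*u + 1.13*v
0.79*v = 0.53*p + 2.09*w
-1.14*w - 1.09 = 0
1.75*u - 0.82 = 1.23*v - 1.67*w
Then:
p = 2.43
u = 0.75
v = -0.90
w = -0.96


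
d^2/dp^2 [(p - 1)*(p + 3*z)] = 2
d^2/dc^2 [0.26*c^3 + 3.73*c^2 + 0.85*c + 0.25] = 1.56*c + 7.46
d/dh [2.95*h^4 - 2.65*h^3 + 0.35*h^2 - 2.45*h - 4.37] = 11.8*h^3 - 7.95*h^2 + 0.7*h - 2.45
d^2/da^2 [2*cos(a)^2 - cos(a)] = cos(a) - 4*cos(2*a)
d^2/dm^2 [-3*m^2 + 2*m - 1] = -6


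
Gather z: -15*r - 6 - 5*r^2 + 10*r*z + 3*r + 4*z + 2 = -5*r^2 - 12*r + z*(10*r + 4) - 4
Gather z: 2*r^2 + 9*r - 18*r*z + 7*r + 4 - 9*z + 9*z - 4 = 2*r^2 - 18*r*z + 16*r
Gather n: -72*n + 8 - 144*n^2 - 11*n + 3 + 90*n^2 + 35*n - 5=-54*n^2 - 48*n + 6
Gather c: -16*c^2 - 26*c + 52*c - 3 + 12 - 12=-16*c^2 + 26*c - 3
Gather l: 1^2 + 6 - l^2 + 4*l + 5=-l^2 + 4*l + 12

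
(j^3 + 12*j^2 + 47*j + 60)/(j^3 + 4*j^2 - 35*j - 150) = (j^2 + 7*j + 12)/(j^2 - j - 30)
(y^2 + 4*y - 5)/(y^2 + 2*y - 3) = (y + 5)/(y + 3)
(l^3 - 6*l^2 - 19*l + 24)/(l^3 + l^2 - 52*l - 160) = (l^2 + 2*l - 3)/(l^2 + 9*l + 20)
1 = 1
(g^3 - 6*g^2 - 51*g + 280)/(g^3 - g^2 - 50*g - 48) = (g^2 + 2*g - 35)/(g^2 + 7*g + 6)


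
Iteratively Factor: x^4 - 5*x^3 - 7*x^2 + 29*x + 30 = (x + 2)*(x^3 - 7*x^2 + 7*x + 15) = (x + 1)*(x + 2)*(x^2 - 8*x + 15) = (x - 3)*(x + 1)*(x + 2)*(x - 5)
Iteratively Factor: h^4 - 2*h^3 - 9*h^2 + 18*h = (h - 3)*(h^3 + h^2 - 6*h) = (h - 3)*(h + 3)*(h^2 - 2*h) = h*(h - 3)*(h + 3)*(h - 2)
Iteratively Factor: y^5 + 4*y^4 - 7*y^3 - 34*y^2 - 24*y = (y + 2)*(y^4 + 2*y^3 - 11*y^2 - 12*y) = (y + 2)*(y + 4)*(y^3 - 2*y^2 - 3*y) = y*(y + 2)*(y + 4)*(y^2 - 2*y - 3) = y*(y + 1)*(y + 2)*(y + 4)*(y - 3)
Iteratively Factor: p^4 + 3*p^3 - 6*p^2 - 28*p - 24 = (p + 2)*(p^3 + p^2 - 8*p - 12) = (p - 3)*(p + 2)*(p^2 + 4*p + 4) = (p - 3)*(p + 2)^2*(p + 2)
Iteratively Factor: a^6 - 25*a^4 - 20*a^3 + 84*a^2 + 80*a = (a + 2)*(a^5 - 2*a^4 - 21*a^3 + 22*a^2 + 40*a) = (a - 2)*(a + 2)*(a^4 - 21*a^2 - 20*a) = (a - 2)*(a + 1)*(a + 2)*(a^3 - a^2 - 20*a) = a*(a - 2)*(a + 1)*(a + 2)*(a^2 - a - 20) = a*(a - 5)*(a - 2)*(a + 1)*(a + 2)*(a + 4)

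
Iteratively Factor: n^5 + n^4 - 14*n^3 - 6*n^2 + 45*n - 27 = (n + 3)*(n^4 - 2*n^3 - 8*n^2 + 18*n - 9) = (n - 1)*(n + 3)*(n^3 - n^2 - 9*n + 9) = (n - 1)*(n + 3)^2*(n^2 - 4*n + 3) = (n - 1)^2*(n + 3)^2*(n - 3)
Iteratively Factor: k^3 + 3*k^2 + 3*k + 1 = (k + 1)*(k^2 + 2*k + 1) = (k + 1)^2*(k + 1)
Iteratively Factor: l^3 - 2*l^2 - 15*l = (l)*(l^2 - 2*l - 15) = l*(l - 5)*(l + 3)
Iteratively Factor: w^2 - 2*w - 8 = (w - 4)*(w + 2)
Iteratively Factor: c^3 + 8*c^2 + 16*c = (c + 4)*(c^2 + 4*c) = (c + 4)^2*(c)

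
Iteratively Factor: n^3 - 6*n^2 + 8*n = (n)*(n^2 - 6*n + 8) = n*(n - 2)*(n - 4)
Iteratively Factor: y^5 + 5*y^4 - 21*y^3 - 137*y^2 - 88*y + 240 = (y + 3)*(y^4 + 2*y^3 - 27*y^2 - 56*y + 80) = (y - 1)*(y + 3)*(y^3 + 3*y^2 - 24*y - 80) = (y - 1)*(y + 3)*(y + 4)*(y^2 - y - 20) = (y - 5)*(y - 1)*(y + 3)*(y + 4)*(y + 4)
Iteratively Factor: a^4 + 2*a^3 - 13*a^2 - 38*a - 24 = (a - 4)*(a^3 + 6*a^2 + 11*a + 6) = (a - 4)*(a + 3)*(a^2 + 3*a + 2) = (a - 4)*(a + 2)*(a + 3)*(a + 1)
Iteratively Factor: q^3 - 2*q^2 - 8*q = (q - 4)*(q^2 + 2*q) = q*(q - 4)*(q + 2)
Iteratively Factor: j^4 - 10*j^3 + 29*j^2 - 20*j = (j)*(j^3 - 10*j^2 + 29*j - 20) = j*(j - 4)*(j^2 - 6*j + 5) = j*(j - 4)*(j - 1)*(j - 5)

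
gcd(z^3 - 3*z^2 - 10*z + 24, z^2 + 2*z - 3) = z + 3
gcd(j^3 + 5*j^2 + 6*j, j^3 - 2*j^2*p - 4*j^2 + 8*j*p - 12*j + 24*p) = j + 2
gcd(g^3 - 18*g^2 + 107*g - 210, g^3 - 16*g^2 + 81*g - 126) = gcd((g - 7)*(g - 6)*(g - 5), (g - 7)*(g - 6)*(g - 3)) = g^2 - 13*g + 42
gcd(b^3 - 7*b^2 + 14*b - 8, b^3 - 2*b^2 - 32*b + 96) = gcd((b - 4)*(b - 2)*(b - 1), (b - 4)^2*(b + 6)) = b - 4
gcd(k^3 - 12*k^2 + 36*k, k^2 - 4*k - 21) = 1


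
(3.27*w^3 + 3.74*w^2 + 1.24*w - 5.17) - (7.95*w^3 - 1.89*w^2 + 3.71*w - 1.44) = -4.68*w^3 + 5.63*w^2 - 2.47*w - 3.73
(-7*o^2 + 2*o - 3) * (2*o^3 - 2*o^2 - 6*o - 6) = -14*o^5 + 18*o^4 + 32*o^3 + 36*o^2 + 6*o + 18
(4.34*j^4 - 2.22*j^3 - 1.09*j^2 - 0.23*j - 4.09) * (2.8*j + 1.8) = 12.152*j^5 + 1.596*j^4 - 7.048*j^3 - 2.606*j^2 - 11.866*j - 7.362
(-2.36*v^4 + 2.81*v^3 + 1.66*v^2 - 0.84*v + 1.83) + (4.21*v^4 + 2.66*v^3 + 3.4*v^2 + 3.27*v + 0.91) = 1.85*v^4 + 5.47*v^3 + 5.06*v^2 + 2.43*v + 2.74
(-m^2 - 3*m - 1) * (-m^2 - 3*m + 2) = m^4 + 6*m^3 + 8*m^2 - 3*m - 2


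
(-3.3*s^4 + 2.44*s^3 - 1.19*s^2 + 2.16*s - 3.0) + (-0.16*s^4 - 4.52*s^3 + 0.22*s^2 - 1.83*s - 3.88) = -3.46*s^4 - 2.08*s^3 - 0.97*s^2 + 0.33*s - 6.88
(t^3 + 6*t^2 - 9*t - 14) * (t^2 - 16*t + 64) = t^5 - 10*t^4 - 41*t^3 + 514*t^2 - 352*t - 896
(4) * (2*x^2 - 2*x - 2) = 8*x^2 - 8*x - 8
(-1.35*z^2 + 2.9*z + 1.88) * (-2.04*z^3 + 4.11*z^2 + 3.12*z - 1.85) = 2.754*z^5 - 11.4645*z^4 + 3.8718*z^3 + 19.2723*z^2 + 0.500599999999999*z - 3.478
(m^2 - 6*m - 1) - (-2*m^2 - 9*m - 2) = 3*m^2 + 3*m + 1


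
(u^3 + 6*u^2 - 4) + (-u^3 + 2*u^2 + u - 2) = 8*u^2 + u - 6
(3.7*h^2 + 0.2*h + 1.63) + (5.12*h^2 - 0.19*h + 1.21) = 8.82*h^2 + 0.01*h + 2.84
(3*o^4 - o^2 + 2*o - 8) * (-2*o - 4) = -6*o^5 - 12*o^4 + 2*o^3 + 8*o + 32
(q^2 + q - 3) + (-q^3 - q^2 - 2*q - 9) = -q^3 - q - 12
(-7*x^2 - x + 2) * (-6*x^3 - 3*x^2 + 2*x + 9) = 42*x^5 + 27*x^4 - 23*x^3 - 71*x^2 - 5*x + 18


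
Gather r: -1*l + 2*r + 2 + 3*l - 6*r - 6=2*l - 4*r - 4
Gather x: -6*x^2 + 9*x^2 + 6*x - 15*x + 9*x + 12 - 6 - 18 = 3*x^2 - 12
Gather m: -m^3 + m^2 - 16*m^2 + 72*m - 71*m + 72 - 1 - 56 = -m^3 - 15*m^2 + m + 15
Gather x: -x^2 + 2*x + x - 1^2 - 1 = -x^2 + 3*x - 2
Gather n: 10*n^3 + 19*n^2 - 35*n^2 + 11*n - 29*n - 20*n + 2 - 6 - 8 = 10*n^3 - 16*n^2 - 38*n - 12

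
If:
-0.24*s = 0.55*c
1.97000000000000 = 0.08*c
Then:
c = 24.62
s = -56.43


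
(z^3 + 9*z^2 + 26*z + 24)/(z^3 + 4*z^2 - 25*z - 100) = (z^2 + 5*z + 6)/(z^2 - 25)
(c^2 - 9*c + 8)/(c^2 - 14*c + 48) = (c - 1)/(c - 6)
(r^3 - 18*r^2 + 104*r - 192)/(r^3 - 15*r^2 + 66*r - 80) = (r^2 - 10*r + 24)/(r^2 - 7*r + 10)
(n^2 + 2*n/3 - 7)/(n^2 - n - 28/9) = 3*(n + 3)/(3*n + 4)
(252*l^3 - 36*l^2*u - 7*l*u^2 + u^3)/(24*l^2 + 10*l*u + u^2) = (42*l^2 - 13*l*u + u^2)/(4*l + u)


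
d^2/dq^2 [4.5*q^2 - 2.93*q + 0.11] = 9.00000000000000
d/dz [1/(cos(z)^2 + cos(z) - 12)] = (2*cos(z) + 1)*sin(z)/(cos(z)^2 + cos(z) - 12)^2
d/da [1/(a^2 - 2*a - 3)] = 2*(1 - a)/(-a^2 + 2*a + 3)^2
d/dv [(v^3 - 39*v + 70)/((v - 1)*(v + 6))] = (v^4 + 10*v^3 + 21*v^2 - 140*v - 116)/(v^4 + 10*v^3 + 13*v^2 - 60*v + 36)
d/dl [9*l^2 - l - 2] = 18*l - 1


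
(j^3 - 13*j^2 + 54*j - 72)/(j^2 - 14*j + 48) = (j^2 - 7*j + 12)/(j - 8)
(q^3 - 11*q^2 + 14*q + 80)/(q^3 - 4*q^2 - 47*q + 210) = (q^2 - 6*q - 16)/(q^2 + q - 42)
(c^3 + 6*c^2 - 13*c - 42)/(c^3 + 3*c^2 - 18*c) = (c^2 + 9*c + 14)/(c*(c + 6))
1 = 1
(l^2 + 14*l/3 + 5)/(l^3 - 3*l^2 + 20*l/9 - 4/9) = 3*(3*l^2 + 14*l + 15)/(9*l^3 - 27*l^2 + 20*l - 4)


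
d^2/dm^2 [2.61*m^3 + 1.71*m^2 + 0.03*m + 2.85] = 15.66*m + 3.42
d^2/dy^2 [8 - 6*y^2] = -12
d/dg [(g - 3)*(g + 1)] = 2*g - 2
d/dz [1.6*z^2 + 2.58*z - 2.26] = 3.2*z + 2.58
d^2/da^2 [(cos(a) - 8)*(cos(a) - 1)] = 9*cos(a) - 2*cos(2*a)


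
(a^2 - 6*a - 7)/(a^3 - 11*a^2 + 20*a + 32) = (a - 7)/(a^2 - 12*a + 32)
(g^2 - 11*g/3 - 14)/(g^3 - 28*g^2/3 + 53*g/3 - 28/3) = (3*g^2 - 11*g - 42)/(3*g^3 - 28*g^2 + 53*g - 28)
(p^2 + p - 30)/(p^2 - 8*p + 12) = (p^2 + p - 30)/(p^2 - 8*p + 12)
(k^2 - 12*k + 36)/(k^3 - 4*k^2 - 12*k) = (k - 6)/(k*(k + 2))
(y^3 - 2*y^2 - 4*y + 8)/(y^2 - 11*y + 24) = (y^3 - 2*y^2 - 4*y + 8)/(y^2 - 11*y + 24)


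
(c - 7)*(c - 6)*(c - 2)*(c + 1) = c^4 - 14*c^3 + 53*c^2 - 16*c - 84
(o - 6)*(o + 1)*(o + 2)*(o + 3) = o^4 - 25*o^2 - 60*o - 36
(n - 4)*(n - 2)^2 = n^3 - 8*n^2 + 20*n - 16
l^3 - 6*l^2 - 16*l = l*(l - 8)*(l + 2)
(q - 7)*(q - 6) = q^2 - 13*q + 42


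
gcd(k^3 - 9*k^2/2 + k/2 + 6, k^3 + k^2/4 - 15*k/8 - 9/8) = k^2 - k/2 - 3/2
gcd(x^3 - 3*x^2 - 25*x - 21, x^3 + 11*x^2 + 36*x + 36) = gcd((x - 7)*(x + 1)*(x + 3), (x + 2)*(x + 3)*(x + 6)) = x + 3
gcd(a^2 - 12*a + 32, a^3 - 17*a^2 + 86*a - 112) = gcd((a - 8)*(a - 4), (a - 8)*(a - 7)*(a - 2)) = a - 8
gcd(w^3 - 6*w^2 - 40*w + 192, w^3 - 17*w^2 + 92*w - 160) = w^2 - 12*w + 32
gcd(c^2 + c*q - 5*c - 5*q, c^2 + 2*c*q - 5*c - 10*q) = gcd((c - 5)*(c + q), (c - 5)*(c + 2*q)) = c - 5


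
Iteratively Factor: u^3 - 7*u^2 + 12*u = (u - 3)*(u^2 - 4*u) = (u - 4)*(u - 3)*(u)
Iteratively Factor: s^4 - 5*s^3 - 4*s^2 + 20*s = (s - 2)*(s^3 - 3*s^2 - 10*s) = (s - 5)*(s - 2)*(s^2 + 2*s) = (s - 5)*(s - 2)*(s + 2)*(s)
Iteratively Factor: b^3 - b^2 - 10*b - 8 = (b - 4)*(b^2 + 3*b + 2) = (b - 4)*(b + 1)*(b + 2)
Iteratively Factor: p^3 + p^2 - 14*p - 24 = (p + 3)*(p^2 - 2*p - 8) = (p - 4)*(p + 3)*(p + 2)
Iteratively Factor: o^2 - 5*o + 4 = (o - 1)*(o - 4)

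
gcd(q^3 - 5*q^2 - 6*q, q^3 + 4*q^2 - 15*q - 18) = q + 1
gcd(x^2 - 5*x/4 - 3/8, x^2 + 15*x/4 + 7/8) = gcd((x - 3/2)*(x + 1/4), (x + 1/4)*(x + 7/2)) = x + 1/4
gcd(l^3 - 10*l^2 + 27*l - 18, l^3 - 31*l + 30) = l - 1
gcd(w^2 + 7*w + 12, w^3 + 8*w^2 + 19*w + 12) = w^2 + 7*w + 12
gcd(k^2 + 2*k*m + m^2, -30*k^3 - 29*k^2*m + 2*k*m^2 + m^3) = k + m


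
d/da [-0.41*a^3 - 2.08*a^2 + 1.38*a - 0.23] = -1.23*a^2 - 4.16*a + 1.38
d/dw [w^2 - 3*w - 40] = 2*w - 3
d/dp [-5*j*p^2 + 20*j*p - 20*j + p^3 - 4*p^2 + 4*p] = -10*j*p + 20*j + 3*p^2 - 8*p + 4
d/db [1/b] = -1/b^2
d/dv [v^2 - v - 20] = 2*v - 1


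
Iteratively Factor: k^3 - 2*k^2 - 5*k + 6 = (k - 1)*(k^2 - k - 6) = (k - 3)*(k - 1)*(k + 2)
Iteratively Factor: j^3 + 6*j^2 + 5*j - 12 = (j + 3)*(j^2 + 3*j - 4) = (j - 1)*(j + 3)*(j + 4)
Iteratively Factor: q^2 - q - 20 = (q - 5)*(q + 4)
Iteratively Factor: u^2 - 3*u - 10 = (u + 2)*(u - 5)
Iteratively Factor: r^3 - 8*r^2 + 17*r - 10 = (r - 1)*(r^2 - 7*r + 10) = (r - 2)*(r - 1)*(r - 5)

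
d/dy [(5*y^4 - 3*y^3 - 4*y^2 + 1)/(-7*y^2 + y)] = (-70*y^5 + 36*y^4 - 6*y^3 - 4*y^2 + 14*y - 1)/(y^2*(49*y^2 - 14*y + 1))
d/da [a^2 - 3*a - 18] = 2*a - 3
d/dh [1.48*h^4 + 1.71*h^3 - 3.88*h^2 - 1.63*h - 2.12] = 5.92*h^3 + 5.13*h^2 - 7.76*h - 1.63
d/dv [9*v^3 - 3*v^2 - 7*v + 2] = 27*v^2 - 6*v - 7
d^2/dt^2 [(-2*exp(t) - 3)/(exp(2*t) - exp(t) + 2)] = (-2*exp(4*t) - 14*exp(3*t) + 33*exp(2*t) + 17*exp(t) - 14)*exp(t)/(exp(6*t) - 3*exp(5*t) + 9*exp(4*t) - 13*exp(3*t) + 18*exp(2*t) - 12*exp(t) + 8)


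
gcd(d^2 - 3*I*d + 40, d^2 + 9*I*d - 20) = d + 5*I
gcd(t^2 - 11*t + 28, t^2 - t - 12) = t - 4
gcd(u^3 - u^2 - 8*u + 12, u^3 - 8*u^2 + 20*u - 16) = u^2 - 4*u + 4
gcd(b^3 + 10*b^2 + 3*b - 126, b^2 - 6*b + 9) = b - 3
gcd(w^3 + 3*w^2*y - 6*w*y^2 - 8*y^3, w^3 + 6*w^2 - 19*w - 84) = 1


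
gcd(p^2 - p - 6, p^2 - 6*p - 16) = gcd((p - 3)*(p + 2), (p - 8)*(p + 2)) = p + 2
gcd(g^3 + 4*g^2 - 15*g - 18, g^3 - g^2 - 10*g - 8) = g + 1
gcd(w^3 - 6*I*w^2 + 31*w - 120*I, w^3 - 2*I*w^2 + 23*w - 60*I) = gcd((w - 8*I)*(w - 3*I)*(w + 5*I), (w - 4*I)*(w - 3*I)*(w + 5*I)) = w^2 + 2*I*w + 15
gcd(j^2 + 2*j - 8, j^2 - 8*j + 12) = j - 2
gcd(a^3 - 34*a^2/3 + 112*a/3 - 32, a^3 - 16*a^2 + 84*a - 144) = a^2 - 10*a + 24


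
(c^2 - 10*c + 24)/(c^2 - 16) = (c - 6)/(c + 4)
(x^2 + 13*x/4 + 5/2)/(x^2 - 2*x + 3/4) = (4*x^2 + 13*x + 10)/(4*x^2 - 8*x + 3)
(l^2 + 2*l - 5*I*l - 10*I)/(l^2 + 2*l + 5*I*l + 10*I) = (l - 5*I)/(l + 5*I)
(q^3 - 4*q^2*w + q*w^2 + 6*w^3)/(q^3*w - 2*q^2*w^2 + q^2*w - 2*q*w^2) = (q^2 - 2*q*w - 3*w^2)/(q*w*(q + 1))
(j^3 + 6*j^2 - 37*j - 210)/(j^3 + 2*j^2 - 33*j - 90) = (j + 7)/(j + 3)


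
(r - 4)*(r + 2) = r^2 - 2*r - 8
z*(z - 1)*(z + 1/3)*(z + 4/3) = z^4 + 2*z^3/3 - 11*z^2/9 - 4*z/9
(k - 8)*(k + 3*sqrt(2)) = k^2 - 8*k + 3*sqrt(2)*k - 24*sqrt(2)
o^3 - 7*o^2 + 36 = (o - 6)*(o - 3)*(o + 2)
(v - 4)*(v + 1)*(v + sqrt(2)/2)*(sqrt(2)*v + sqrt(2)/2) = sqrt(2)*v^4 - 5*sqrt(2)*v^3/2 + v^3 - 11*sqrt(2)*v^2/2 - 5*v^2/2 - 11*v/2 - 2*sqrt(2)*v - 2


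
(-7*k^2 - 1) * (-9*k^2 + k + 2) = 63*k^4 - 7*k^3 - 5*k^2 - k - 2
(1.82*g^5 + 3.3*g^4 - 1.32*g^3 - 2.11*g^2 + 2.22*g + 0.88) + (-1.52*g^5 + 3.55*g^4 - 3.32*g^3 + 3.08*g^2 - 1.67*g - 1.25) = 0.3*g^5 + 6.85*g^4 - 4.64*g^3 + 0.97*g^2 + 0.55*g - 0.37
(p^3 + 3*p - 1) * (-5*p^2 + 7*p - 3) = -5*p^5 + 7*p^4 - 18*p^3 + 26*p^2 - 16*p + 3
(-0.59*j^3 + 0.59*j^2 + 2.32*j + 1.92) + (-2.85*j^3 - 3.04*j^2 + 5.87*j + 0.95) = -3.44*j^3 - 2.45*j^2 + 8.19*j + 2.87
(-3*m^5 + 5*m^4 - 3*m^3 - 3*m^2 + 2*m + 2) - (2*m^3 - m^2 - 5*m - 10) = -3*m^5 + 5*m^4 - 5*m^3 - 2*m^2 + 7*m + 12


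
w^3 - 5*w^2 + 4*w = w*(w - 4)*(w - 1)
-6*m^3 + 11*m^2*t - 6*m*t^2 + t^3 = (-3*m + t)*(-2*m + t)*(-m + t)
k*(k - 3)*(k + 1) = k^3 - 2*k^2 - 3*k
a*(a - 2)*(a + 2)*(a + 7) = a^4 + 7*a^3 - 4*a^2 - 28*a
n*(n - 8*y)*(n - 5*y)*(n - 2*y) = n^4 - 15*n^3*y + 66*n^2*y^2 - 80*n*y^3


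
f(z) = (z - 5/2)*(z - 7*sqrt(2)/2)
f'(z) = 2*z - 7*sqrt(2)/2 - 5/2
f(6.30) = 5.13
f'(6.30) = 5.15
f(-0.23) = 14.14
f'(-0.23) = -7.91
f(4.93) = -0.05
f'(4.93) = 2.41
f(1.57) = 3.14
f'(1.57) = -4.31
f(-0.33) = 14.94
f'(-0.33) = -8.11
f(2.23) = 0.73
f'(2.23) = -2.99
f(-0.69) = 17.99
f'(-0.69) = -8.83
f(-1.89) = 30.03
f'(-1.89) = -11.23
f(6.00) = 3.68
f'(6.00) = 4.55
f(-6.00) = 93.07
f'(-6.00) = -19.45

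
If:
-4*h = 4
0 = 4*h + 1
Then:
No Solution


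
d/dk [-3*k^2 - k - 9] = -6*k - 1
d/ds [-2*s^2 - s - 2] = -4*s - 1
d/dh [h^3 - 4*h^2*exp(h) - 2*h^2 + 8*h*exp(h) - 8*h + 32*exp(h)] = -4*h^2*exp(h) + 3*h^2 - 4*h + 40*exp(h) - 8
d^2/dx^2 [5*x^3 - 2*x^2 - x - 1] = 30*x - 4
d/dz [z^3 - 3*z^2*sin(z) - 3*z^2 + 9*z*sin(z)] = -3*z^2*cos(z) + 3*z^2 - 6*z*sin(z) + 9*z*cos(z) - 6*z + 9*sin(z)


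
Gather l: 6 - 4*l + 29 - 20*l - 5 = 30 - 24*l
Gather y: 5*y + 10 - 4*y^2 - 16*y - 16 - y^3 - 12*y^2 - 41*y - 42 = -y^3 - 16*y^2 - 52*y - 48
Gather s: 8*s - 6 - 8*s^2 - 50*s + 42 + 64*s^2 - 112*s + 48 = 56*s^2 - 154*s + 84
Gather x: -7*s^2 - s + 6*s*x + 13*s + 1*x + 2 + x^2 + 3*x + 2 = -7*s^2 + 12*s + x^2 + x*(6*s + 4) + 4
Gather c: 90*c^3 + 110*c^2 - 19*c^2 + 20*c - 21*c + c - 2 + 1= 90*c^3 + 91*c^2 - 1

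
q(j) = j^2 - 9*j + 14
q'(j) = 2*j - 9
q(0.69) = 8.27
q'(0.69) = -7.62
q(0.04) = 13.64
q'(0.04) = -8.92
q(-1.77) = 33.06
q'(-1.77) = -12.54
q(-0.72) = 21.00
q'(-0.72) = -10.44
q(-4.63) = 77.11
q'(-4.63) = -18.26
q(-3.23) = 53.50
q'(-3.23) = -15.46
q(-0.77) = 21.52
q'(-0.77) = -10.54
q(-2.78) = 46.75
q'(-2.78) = -14.56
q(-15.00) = 374.00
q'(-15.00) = -39.00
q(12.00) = 50.00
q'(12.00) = 15.00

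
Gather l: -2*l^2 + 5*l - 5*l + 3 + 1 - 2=2 - 2*l^2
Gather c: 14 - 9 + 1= 6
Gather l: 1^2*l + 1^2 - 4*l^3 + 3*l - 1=-4*l^3 + 4*l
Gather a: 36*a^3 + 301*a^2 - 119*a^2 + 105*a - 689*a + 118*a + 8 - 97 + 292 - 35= 36*a^3 + 182*a^2 - 466*a + 168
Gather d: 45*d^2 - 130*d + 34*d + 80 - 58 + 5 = 45*d^2 - 96*d + 27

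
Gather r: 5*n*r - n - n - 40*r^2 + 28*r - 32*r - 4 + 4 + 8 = -2*n - 40*r^2 + r*(5*n - 4) + 8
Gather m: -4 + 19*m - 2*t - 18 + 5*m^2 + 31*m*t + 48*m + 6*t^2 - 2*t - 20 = 5*m^2 + m*(31*t + 67) + 6*t^2 - 4*t - 42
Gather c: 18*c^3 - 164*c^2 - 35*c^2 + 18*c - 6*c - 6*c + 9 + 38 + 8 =18*c^3 - 199*c^2 + 6*c + 55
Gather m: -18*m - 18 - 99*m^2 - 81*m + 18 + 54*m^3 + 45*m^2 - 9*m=54*m^3 - 54*m^2 - 108*m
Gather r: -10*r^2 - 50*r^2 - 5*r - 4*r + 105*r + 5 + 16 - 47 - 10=-60*r^2 + 96*r - 36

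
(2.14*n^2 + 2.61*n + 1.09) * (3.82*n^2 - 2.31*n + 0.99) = 8.1748*n^4 + 5.0268*n^3 + 0.253300000000001*n^2 + 0.0659999999999998*n + 1.0791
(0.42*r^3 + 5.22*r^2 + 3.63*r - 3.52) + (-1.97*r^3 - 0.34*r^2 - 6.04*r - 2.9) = -1.55*r^3 + 4.88*r^2 - 2.41*r - 6.42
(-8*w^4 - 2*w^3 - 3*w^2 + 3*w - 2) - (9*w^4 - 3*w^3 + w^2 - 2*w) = -17*w^4 + w^3 - 4*w^2 + 5*w - 2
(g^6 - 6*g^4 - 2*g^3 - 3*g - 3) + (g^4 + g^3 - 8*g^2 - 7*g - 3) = g^6 - 5*g^4 - g^3 - 8*g^2 - 10*g - 6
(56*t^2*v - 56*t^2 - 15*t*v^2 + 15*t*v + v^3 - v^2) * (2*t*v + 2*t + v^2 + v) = 112*t^3*v^2 - 112*t^3 + 26*t^2*v^3 - 26*t^2*v - 13*t*v^4 + 13*t*v^2 + v^5 - v^3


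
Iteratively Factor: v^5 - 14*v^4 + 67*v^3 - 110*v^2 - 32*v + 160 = (v - 4)*(v^4 - 10*v^3 + 27*v^2 - 2*v - 40) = (v - 4)^2*(v^3 - 6*v^2 + 3*v + 10) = (v - 5)*(v - 4)^2*(v^2 - v - 2) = (v - 5)*(v - 4)^2*(v + 1)*(v - 2)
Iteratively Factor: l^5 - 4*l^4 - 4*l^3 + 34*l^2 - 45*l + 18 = (l - 2)*(l^4 - 2*l^3 - 8*l^2 + 18*l - 9) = (l - 3)*(l - 2)*(l^3 + l^2 - 5*l + 3) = (l - 3)*(l - 2)*(l - 1)*(l^2 + 2*l - 3) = (l - 3)*(l - 2)*(l - 1)*(l + 3)*(l - 1)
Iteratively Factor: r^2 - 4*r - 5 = (r - 5)*(r + 1)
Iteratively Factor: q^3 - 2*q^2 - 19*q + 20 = (q - 5)*(q^2 + 3*q - 4) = (q - 5)*(q - 1)*(q + 4)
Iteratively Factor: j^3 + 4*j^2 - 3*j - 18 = (j + 3)*(j^2 + j - 6) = (j - 2)*(j + 3)*(j + 3)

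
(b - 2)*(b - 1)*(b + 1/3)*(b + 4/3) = b^4 - 4*b^3/3 - 23*b^2/9 + 2*b + 8/9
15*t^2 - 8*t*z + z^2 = (-5*t + z)*(-3*t + z)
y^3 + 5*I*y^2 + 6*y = y*(y - I)*(y + 6*I)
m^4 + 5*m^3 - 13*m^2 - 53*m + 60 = (m - 3)*(m - 1)*(m + 4)*(m + 5)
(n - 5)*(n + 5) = n^2 - 25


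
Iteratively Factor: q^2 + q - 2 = (q - 1)*(q + 2)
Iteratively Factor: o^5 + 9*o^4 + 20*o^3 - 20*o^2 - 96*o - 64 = (o + 4)*(o^4 + 5*o^3 - 20*o - 16) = (o + 2)*(o + 4)*(o^3 + 3*o^2 - 6*o - 8) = (o + 2)*(o + 4)^2*(o^2 - o - 2) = (o + 1)*(o + 2)*(o + 4)^2*(o - 2)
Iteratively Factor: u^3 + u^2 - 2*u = (u - 1)*(u^2 + 2*u) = (u - 1)*(u + 2)*(u)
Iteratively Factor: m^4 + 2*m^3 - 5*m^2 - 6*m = (m)*(m^3 + 2*m^2 - 5*m - 6) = m*(m + 3)*(m^2 - m - 2) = m*(m + 1)*(m + 3)*(m - 2)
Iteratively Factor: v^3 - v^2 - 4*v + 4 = (v - 1)*(v^2 - 4) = (v - 1)*(v + 2)*(v - 2)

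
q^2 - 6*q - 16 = (q - 8)*(q + 2)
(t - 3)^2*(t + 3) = t^3 - 3*t^2 - 9*t + 27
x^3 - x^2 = x^2*(x - 1)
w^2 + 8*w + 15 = (w + 3)*(w + 5)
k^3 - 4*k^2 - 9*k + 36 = (k - 4)*(k - 3)*(k + 3)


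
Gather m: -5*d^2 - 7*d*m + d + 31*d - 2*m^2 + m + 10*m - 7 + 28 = -5*d^2 + 32*d - 2*m^2 + m*(11 - 7*d) + 21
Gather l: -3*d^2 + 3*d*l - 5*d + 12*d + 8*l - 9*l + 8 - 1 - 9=-3*d^2 + 7*d + l*(3*d - 1) - 2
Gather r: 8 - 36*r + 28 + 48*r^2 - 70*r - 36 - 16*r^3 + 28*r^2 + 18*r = -16*r^3 + 76*r^2 - 88*r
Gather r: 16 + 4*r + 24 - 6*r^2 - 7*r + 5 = -6*r^2 - 3*r + 45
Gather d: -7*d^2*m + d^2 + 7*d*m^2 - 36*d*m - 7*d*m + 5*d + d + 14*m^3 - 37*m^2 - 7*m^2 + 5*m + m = d^2*(1 - 7*m) + d*(7*m^2 - 43*m + 6) + 14*m^3 - 44*m^2 + 6*m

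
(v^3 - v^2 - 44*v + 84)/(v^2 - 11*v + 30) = (v^2 + 5*v - 14)/(v - 5)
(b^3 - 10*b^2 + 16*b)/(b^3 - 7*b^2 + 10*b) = (b - 8)/(b - 5)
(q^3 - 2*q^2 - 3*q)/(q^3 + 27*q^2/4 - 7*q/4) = 4*(q^2 - 2*q - 3)/(4*q^2 + 27*q - 7)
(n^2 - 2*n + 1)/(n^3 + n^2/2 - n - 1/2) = 2*(n - 1)/(2*n^2 + 3*n + 1)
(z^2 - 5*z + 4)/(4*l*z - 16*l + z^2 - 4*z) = (z - 1)/(4*l + z)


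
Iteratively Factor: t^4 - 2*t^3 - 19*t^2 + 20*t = (t)*(t^3 - 2*t^2 - 19*t + 20) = t*(t + 4)*(t^2 - 6*t + 5) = t*(t - 5)*(t + 4)*(t - 1)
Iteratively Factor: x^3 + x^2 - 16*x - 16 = (x - 4)*(x^2 + 5*x + 4) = (x - 4)*(x + 4)*(x + 1)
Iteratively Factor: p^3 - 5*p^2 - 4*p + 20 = (p + 2)*(p^2 - 7*p + 10) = (p - 2)*(p + 2)*(p - 5)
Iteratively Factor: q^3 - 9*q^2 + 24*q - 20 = (q - 2)*(q^2 - 7*q + 10) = (q - 5)*(q - 2)*(q - 2)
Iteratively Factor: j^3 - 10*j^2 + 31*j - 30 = (j - 2)*(j^2 - 8*j + 15) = (j - 5)*(j - 2)*(j - 3)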